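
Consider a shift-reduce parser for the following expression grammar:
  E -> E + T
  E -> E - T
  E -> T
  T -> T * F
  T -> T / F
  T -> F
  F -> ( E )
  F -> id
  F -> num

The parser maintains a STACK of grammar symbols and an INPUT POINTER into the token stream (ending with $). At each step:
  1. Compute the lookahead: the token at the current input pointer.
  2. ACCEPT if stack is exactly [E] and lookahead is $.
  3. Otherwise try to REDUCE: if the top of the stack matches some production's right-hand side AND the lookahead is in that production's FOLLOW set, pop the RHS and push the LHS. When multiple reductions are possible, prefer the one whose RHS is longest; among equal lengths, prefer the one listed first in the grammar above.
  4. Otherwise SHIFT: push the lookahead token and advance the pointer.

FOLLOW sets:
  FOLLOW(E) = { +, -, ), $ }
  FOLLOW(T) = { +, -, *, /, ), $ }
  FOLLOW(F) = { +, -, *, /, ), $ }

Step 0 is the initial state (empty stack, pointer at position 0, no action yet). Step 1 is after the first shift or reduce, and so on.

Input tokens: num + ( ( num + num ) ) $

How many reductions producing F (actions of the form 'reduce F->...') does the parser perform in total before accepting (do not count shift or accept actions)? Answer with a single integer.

Answer: 5

Derivation:
Step 1: shift num. Stack=[num] ptr=1 lookahead=+ remaining=[+ ( ( num + num ) ) $]
Step 2: reduce F->num. Stack=[F] ptr=1 lookahead=+ remaining=[+ ( ( num + num ) ) $]
Step 3: reduce T->F. Stack=[T] ptr=1 lookahead=+ remaining=[+ ( ( num + num ) ) $]
Step 4: reduce E->T. Stack=[E] ptr=1 lookahead=+ remaining=[+ ( ( num + num ) ) $]
Step 5: shift +. Stack=[E +] ptr=2 lookahead=( remaining=[( ( num + num ) ) $]
Step 6: shift (. Stack=[E + (] ptr=3 lookahead=( remaining=[( num + num ) ) $]
Step 7: shift (. Stack=[E + ( (] ptr=4 lookahead=num remaining=[num + num ) ) $]
Step 8: shift num. Stack=[E + ( ( num] ptr=5 lookahead=+ remaining=[+ num ) ) $]
Step 9: reduce F->num. Stack=[E + ( ( F] ptr=5 lookahead=+ remaining=[+ num ) ) $]
Step 10: reduce T->F. Stack=[E + ( ( T] ptr=5 lookahead=+ remaining=[+ num ) ) $]
Step 11: reduce E->T. Stack=[E + ( ( E] ptr=5 lookahead=+ remaining=[+ num ) ) $]
Step 12: shift +. Stack=[E + ( ( E +] ptr=6 lookahead=num remaining=[num ) ) $]
Step 13: shift num. Stack=[E + ( ( E + num] ptr=7 lookahead=) remaining=[) ) $]
Step 14: reduce F->num. Stack=[E + ( ( E + F] ptr=7 lookahead=) remaining=[) ) $]
Step 15: reduce T->F. Stack=[E + ( ( E + T] ptr=7 lookahead=) remaining=[) ) $]
Step 16: reduce E->E + T. Stack=[E + ( ( E] ptr=7 lookahead=) remaining=[) ) $]
Step 17: shift ). Stack=[E + ( ( E )] ptr=8 lookahead=) remaining=[) $]
Step 18: reduce F->( E ). Stack=[E + ( F] ptr=8 lookahead=) remaining=[) $]
Step 19: reduce T->F. Stack=[E + ( T] ptr=8 lookahead=) remaining=[) $]
Step 20: reduce E->T. Stack=[E + ( E] ptr=8 lookahead=) remaining=[) $]
Step 21: shift ). Stack=[E + ( E )] ptr=9 lookahead=$ remaining=[$]
Step 22: reduce F->( E ). Stack=[E + F] ptr=9 lookahead=$ remaining=[$]
Step 23: reduce T->F. Stack=[E + T] ptr=9 lookahead=$ remaining=[$]
Step 24: reduce E->E + T. Stack=[E] ptr=9 lookahead=$ remaining=[$]
Step 25: accept. Stack=[E] ptr=9 lookahead=$ remaining=[$]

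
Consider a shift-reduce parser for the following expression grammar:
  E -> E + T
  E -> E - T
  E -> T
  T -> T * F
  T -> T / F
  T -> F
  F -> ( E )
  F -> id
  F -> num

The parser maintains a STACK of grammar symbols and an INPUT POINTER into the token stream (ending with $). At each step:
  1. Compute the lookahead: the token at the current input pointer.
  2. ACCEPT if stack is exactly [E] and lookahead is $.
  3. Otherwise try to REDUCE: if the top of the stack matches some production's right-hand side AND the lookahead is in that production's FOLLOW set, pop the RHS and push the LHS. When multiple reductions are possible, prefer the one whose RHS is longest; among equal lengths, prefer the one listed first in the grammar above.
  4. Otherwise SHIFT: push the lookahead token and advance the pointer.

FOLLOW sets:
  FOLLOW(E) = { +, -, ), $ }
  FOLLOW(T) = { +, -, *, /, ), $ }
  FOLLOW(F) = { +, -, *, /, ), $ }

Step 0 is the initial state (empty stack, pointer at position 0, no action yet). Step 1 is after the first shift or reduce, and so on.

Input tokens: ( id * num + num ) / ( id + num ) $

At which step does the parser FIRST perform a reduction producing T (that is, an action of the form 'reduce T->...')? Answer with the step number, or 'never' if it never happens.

Answer: 4

Derivation:
Step 1: shift (. Stack=[(] ptr=1 lookahead=id remaining=[id * num + num ) / ( id + num ) $]
Step 2: shift id. Stack=[( id] ptr=2 lookahead=* remaining=[* num + num ) / ( id + num ) $]
Step 3: reduce F->id. Stack=[( F] ptr=2 lookahead=* remaining=[* num + num ) / ( id + num ) $]
Step 4: reduce T->F. Stack=[( T] ptr=2 lookahead=* remaining=[* num + num ) / ( id + num ) $]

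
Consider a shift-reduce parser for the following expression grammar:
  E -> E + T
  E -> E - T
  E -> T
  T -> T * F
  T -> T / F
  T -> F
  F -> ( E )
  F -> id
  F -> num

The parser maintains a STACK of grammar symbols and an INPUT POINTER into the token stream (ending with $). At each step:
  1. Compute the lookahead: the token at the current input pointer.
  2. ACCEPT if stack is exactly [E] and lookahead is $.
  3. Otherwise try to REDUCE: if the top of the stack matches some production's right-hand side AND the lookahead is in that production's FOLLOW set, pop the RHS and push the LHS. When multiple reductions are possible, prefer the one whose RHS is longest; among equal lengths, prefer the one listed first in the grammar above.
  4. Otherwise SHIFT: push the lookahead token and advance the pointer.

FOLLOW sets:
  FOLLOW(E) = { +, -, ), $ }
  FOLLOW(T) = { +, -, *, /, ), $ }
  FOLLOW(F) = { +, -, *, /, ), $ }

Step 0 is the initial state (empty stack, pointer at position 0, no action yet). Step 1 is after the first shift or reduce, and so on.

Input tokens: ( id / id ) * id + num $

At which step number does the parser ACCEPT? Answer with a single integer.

Step 1: shift (. Stack=[(] ptr=1 lookahead=id remaining=[id / id ) * id + num $]
Step 2: shift id. Stack=[( id] ptr=2 lookahead=/ remaining=[/ id ) * id + num $]
Step 3: reduce F->id. Stack=[( F] ptr=2 lookahead=/ remaining=[/ id ) * id + num $]
Step 4: reduce T->F. Stack=[( T] ptr=2 lookahead=/ remaining=[/ id ) * id + num $]
Step 5: shift /. Stack=[( T /] ptr=3 lookahead=id remaining=[id ) * id + num $]
Step 6: shift id. Stack=[( T / id] ptr=4 lookahead=) remaining=[) * id + num $]
Step 7: reduce F->id. Stack=[( T / F] ptr=4 lookahead=) remaining=[) * id + num $]
Step 8: reduce T->T / F. Stack=[( T] ptr=4 lookahead=) remaining=[) * id + num $]
Step 9: reduce E->T. Stack=[( E] ptr=4 lookahead=) remaining=[) * id + num $]
Step 10: shift ). Stack=[( E )] ptr=5 lookahead=* remaining=[* id + num $]
Step 11: reduce F->( E ). Stack=[F] ptr=5 lookahead=* remaining=[* id + num $]
Step 12: reduce T->F. Stack=[T] ptr=5 lookahead=* remaining=[* id + num $]
Step 13: shift *. Stack=[T *] ptr=6 lookahead=id remaining=[id + num $]
Step 14: shift id. Stack=[T * id] ptr=7 lookahead=+ remaining=[+ num $]
Step 15: reduce F->id. Stack=[T * F] ptr=7 lookahead=+ remaining=[+ num $]
Step 16: reduce T->T * F. Stack=[T] ptr=7 lookahead=+ remaining=[+ num $]
Step 17: reduce E->T. Stack=[E] ptr=7 lookahead=+ remaining=[+ num $]
Step 18: shift +. Stack=[E +] ptr=8 lookahead=num remaining=[num $]
Step 19: shift num. Stack=[E + num] ptr=9 lookahead=$ remaining=[$]
Step 20: reduce F->num. Stack=[E + F] ptr=9 lookahead=$ remaining=[$]
Step 21: reduce T->F. Stack=[E + T] ptr=9 lookahead=$ remaining=[$]
Step 22: reduce E->E + T. Stack=[E] ptr=9 lookahead=$ remaining=[$]
Step 23: accept. Stack=[E] ptr=9 lookahead=$ remaining=[$]

Answer: 23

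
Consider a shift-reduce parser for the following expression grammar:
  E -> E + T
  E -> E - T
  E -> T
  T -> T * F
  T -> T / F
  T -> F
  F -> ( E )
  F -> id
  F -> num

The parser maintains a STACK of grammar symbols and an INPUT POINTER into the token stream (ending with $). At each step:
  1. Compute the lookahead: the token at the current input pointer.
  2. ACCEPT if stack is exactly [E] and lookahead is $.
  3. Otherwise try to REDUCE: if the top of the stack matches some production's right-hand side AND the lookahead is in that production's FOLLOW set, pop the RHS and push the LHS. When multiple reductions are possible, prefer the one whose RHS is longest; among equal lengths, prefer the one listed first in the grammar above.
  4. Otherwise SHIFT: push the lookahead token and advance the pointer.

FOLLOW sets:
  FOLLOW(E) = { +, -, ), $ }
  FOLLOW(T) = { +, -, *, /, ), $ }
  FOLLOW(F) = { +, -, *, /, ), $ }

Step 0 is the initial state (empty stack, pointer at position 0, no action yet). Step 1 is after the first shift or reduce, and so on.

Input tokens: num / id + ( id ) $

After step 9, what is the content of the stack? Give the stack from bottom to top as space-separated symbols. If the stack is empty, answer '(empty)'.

Step 1: shift num. Stack=[num] ptr=1 lookahead=/ remaining=[/ id + ( id ) $]
Step 2: reduce F->num. Stack=[F] ptr=1 lookahead=/ remaining=[/ id + ( id ) $]
Step 3: reduce T->F. Stack=[T] ptr=1 lookahead=/ remaining=[/ id + ( id ) $]
Step 4: shift /. Stack=[T /] ptr=2 lookahead=id remaining=[id + ( id ) $]
Step 5: shift id. Stack=[T / id] ptr=3 lookahead=+ remaining=[+ ( id ) $]
Step 6: reduce F->id. Stack=[T / F] ptr=3 lookahead=+ remaining=[+ ( id ) $]
Step 7: reduce T->T / F. Stack=[T] ptr=3 lookahead=+ remaining=[+ ( id ) $]
Step 8: reduce E->T. Stack=[E] ptr=3 lookahead=+ remaining=[+ ( id ) $]
Step 9: shift +. Stack=[E +] ptr=4 lookahead=( remaining=[( id ) $]

Answer: E +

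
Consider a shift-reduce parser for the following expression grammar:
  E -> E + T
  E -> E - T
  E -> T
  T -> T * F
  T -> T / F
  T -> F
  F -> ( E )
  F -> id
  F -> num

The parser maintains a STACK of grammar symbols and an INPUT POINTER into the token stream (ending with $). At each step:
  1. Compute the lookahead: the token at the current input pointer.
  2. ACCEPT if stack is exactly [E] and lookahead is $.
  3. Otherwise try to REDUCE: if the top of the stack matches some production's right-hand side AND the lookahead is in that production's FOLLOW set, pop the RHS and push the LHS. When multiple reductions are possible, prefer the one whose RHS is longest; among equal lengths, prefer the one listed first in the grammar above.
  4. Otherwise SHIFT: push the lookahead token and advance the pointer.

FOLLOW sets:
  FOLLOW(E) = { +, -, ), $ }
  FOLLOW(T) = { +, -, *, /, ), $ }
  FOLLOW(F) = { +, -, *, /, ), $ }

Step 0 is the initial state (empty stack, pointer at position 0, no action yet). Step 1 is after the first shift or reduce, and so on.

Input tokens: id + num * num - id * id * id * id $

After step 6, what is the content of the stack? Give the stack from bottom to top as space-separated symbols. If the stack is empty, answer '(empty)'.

Answer: E + num

Derivation:
Step 1: shift id. Stack=[id] ptr=1 lookahead=+ remaining=[+ num * num - id * id * id * id $]
Step 2: reduce F->id. Stack=[F] ptr=1 lookahead=+ remaining=[+ num * num - id * id * id * id $]
Step 3: reduce T->F. Stack=[T] ptr=1 lookahead=+ remaining=[+ num * num - id * id * id * id $]
Step 4: reduce E->T. Stack=[E] ptr=1 lookahead=+ remaining=[+ num * num - id * id * id * id $]
Step 5: shift +. Stack=[E +] ptr=2 lookahead=num remaining=[num * num - id * id * id * id $]
Step 6: shift num. Stack=[E + num] ptr=3 lookahead=* remaining=[* num - id * id * id * id $]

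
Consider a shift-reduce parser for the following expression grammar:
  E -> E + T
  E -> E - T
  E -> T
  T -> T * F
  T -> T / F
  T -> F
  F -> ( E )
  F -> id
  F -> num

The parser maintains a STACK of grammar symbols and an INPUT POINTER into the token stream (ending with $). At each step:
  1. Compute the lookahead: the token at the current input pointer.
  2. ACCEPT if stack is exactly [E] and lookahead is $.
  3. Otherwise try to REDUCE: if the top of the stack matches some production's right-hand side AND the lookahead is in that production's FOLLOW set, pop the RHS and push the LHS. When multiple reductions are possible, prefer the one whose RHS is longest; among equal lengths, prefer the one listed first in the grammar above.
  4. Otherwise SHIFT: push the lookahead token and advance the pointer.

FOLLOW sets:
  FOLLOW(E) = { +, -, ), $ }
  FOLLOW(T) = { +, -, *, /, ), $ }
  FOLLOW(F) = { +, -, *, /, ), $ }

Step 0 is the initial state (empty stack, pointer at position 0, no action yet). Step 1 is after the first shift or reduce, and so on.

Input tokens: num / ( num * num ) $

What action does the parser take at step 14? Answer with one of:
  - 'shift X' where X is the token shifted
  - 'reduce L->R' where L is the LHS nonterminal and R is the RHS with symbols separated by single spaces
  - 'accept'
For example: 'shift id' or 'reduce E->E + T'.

Answer: shift )

Derivation:
Step 1: shift num. Stack=[num] ptr=1 lookahead=/ remaining=[/ ( num * num ) $]
Step 2: reduce F->num. Stack=[F] ptr=1 lookahead=/ remaining=[/ ( num * num ) $]
Step 3: reduce T->F. Stack=[T] ptr=1 lookahead=/ remaining=[/ ( num * num ) $]
Step 4: shift /. Stack=[T /] ptr=2 lookahead=( remaining=[( num * num ) $]
Step 5: shift (. Stack=[T / (] ptr=3 lookahead=num remaining=[num * num ) $]
Step 6: shift num. Stack=[T / ( num] ptr=4 lookahead=* remaining=[* num ) $]
Step 7: reduce F->num. Stack=[T / ( F] ptr=4 lookahead=* remaining=[* num ) $]
Step 8: reduce T->F. Stack=[T / ( T] ptr=4 lookahead=* remaining=[* num ) $]
Step 9: shift *. Stack=[T / ( T *] ptr=5 lookahead=num remaining=[num ) $]
Step 10: shift num. Stack=[T / ( T * num] ptr=6 lookahead=) remaining=[) $]
Step 11: reduce F->num. Stack=[T / ( T * F] ptr=6 lookahead=) remaining=[) $]
Step 12: reduce T->T * F. Stack=[T / ( T] ptr=6 lookahead=) remaining=[) $]
Step 13: reduce E->T. Stack=[T / ( E] ptr=6 lookahead=) remaining=[) $]
Step 14: shift ). Stack=[T / ( E )] ptr=7 lookahead=$ remaining=[$]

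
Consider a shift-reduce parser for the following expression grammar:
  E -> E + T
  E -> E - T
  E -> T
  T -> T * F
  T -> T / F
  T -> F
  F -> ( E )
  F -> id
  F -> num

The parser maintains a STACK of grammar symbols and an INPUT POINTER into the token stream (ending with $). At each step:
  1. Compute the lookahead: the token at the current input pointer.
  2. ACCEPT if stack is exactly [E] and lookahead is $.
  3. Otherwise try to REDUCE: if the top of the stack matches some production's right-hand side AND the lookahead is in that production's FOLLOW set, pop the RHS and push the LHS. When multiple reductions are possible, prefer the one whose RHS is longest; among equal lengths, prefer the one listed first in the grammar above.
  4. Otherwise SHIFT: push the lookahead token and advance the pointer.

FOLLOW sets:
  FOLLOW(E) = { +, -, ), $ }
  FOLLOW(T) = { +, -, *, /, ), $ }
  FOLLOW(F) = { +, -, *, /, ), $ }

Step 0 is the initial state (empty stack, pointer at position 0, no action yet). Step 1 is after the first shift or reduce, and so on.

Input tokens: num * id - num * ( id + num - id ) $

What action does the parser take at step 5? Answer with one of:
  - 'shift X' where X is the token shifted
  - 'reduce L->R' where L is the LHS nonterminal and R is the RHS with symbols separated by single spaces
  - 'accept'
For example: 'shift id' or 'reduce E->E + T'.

Step 1: shift num. Stack=[num] ptr=1 lookahead=* remaining=[* id - num * ( id + num - id ) $]
Step 2: reduce F->num. Stack=[F] ptr=1 lookahead=* remaining=[* id - num * ( id + num - id ) $]
Step 3: reduce T->F. Stack=[T] ptr=1 lookahead=* remaining=[* id - num * ( id + num - id ) $]
Step 4: shift *. Stack=[T *] ptr=2 lookahead=id remaining=[id - num * ( id + num - id ) $]
Step 5: shift id. Stack=[T * id] ptr=3 lookahead=- remaining=[- num * ( id + num - id ) $]

Answer: shift id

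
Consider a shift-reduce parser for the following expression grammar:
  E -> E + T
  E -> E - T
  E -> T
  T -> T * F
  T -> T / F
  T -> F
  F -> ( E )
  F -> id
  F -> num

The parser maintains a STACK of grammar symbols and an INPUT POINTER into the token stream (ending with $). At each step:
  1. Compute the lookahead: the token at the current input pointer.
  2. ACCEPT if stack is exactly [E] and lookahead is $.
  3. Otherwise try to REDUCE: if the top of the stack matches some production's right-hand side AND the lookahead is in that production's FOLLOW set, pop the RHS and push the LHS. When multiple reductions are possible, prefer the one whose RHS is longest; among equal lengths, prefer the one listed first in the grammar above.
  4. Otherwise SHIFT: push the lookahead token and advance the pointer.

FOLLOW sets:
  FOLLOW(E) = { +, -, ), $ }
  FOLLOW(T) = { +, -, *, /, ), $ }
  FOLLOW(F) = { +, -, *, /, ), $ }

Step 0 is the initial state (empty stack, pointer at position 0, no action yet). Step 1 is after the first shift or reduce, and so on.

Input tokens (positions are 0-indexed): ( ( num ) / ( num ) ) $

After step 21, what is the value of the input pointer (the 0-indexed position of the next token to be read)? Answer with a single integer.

Answer: 9

Derivation:
Step 1: shift (. Stack=[(] ptr=1 lookahead=( remaining=[( num ) / ( num ) ) $]
Step 2: shift (. Stack=[( (] ptr=2 lookahead=num remaining=[num ) / ( num ) ) $]
Step 3: shift num. Stack=[( ( num] ptr=3 lookahead=) remaining=[) / ( num ) ) $]
Step 4: reduce F->num. Stack=[( ( F] ptr=3 lookahead=) remaining=[) / ( num ) ) $]
Step 5: reduce T->F. Stack=[( ( T] ptr=3 lookahead=) remaining=[) / ( num ) ) $]
Step 6: reduce E->T. Stack=[( ( E] ptr=3 lookahead=) remaining=[) / ( num ) ) $]
Step 7: shift ). Stack=[( ( E )] ptr=4 lookahead=/ remaining=[/ ( num ) ) $]
Step 8: reduce F->( E ). Stack=[( F] ptr=4 lookahead=/ remaining=[/ ( num ) ) $]
Step 9: reduce T->F. Stack=[( T] ptr=4 lookahead=/ remaining=[/ ( num ) ) $]
Step 10: shift /. Stack=[( T /] ptr=5 lookahead=( remaining=[( num ) ) $]
Step 11: shift (. Stack=[( T / (] ptr=6 lookahead=num remaining=[num ) ) $]
Step 12: shift num. Stack=[( T / ( num] ptr=7 lookahead=) remaining=[) ) $]
Step 13: reduce F->num. Stack=[( T / ( F] ptr=7 lookahead=) remaining=[) ) $]
Step 14: reduce T->F. Stack=[( T / ( T] ptr=7 lookahead=) remaining=[) ) $]
Step 15: reduce E->T. Stack=[( T / ( E] ptr=7 lookahead=) remaining=[) ) $]
Step 16: shift ). Stack=[( T / ( E )] ptr=8 lookahead=) remaining=[) $]
Step 17: reduce F->( E ). Stack=[( T / F] ptr=8 lookahead=) remaining=[) $]
Step 18: reduce T->T / F. Stack=[( T] ptr=8 lookahead=) remaining=[) $]
Step 19: reduce E->T. Stack=[( E] ptr=8 lookahead=) remaining=[) $]
Step 20: shift ). Stack=[( E )] ptr=9 lookahead=$ remaining=[$]
Step 21: reduce F->( E ). Stack=[F] ptr=9 lookahead=$ remaining=[$]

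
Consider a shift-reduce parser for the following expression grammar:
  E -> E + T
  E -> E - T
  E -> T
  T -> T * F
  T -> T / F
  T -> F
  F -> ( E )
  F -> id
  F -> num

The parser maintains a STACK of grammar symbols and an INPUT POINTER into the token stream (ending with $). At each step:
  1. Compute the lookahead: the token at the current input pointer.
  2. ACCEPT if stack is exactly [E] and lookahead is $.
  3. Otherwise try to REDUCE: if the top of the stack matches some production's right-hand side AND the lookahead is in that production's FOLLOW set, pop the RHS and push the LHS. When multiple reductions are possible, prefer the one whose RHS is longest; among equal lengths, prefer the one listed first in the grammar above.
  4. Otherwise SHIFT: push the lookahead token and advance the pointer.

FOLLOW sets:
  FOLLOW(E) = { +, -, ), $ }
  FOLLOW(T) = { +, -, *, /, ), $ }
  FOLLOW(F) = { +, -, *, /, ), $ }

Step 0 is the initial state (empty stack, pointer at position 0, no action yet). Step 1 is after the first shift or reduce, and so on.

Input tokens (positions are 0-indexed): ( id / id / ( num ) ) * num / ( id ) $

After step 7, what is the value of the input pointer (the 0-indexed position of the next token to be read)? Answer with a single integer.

Step 1: shift (. Stack=[(] ptr=1 lookahead=id remaining=[id / id / ( num ) ) * num / ( id ) $]
Step 2: shift id. Stack=[( id] ptr=2 lookahead=/ remaining=[/ id / ( num ) ) * num / ( id ) $]
Step 3: reduce F->id. Stack=[( F] ptr=2 lookahead=/ remaining=[/ id / ( num ) ) * num / ( id ) $]
Step 4: reduce T->F. Stack=[( T] ptr=2 lookahead=/ remaining=[/ id / ( num ) ) * num / ( id ) $]
Step 5: shift /. Stack=[( T /] ptr=3 lookahead=id remaining=[id / ( num ) ) * num / ( id ) $]
Step 6: shift id. Stack=[( T / id] ptr=4 lookahead=/ remaining=[/ ( num ) ) * num / ( id ) $]
Step 7: reduce F->id. Stack=[( T / F] ptr=4 lookahead=/ remaining=[/ ( num ) ) * num / ( id ) $]

Answer: 4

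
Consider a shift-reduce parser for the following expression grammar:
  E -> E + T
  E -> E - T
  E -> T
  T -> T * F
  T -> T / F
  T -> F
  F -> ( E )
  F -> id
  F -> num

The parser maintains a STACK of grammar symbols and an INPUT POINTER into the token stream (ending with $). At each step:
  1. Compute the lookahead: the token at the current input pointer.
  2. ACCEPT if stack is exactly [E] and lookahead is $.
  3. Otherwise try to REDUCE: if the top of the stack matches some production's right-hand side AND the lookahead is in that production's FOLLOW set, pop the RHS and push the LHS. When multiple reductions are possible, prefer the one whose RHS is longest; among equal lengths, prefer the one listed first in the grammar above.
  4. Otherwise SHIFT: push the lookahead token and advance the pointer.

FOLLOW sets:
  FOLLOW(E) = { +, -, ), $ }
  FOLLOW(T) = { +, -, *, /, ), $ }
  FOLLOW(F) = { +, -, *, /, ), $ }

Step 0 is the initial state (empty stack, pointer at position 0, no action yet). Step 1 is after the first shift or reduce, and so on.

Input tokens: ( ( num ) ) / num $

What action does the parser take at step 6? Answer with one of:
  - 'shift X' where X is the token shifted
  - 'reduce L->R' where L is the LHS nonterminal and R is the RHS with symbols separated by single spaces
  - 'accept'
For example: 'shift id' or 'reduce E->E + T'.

Step 1: shift (. Stack=[(] ptr=1 lookahead=( remaining=[( num ) ) / num $]
Step 2: shift (. Stack=[( (] ptr=2 lookahead=num remaining=[num ) ) / num $]
Step 3: shift num. Stack=[( ( num] ptr=3 lookahead=) remaining=[) ) / num $]
Step 4: reduce F->num. Stack=[( ( F] ptr=3 lookahead=) remaining=[) ) / num $]
Step 5: reduce T->F. Stack=[( ( T] ptr=3 lookahead=) remaining=[) ) / num $]
Step 6: reduce E->T. Stack=[( ( E] ptr=3 lookahead=) remaining=[) ) / num $]

Answer: reduce E->T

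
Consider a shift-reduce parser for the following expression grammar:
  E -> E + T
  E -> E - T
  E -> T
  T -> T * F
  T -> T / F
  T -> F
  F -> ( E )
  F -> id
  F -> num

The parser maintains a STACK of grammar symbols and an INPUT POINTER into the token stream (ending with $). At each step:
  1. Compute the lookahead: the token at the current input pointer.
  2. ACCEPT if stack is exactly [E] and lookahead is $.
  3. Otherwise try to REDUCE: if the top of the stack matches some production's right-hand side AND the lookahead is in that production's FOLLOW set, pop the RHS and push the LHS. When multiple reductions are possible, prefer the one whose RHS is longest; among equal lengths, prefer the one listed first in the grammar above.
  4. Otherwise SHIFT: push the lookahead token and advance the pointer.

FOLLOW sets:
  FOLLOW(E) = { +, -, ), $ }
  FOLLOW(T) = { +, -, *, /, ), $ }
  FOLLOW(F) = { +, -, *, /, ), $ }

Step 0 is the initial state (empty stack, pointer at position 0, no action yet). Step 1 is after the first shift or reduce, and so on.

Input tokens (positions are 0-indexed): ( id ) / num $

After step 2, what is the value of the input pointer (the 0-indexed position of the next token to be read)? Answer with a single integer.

Answer: 2

Derivation:
Step 1: shift (. Stack=[(] ptr=1 lookahead=id remaining=[id ) / num $]
Step 2: shift id. Stack=[( id] ptr=2 lookahead=) remaining=[) / num $]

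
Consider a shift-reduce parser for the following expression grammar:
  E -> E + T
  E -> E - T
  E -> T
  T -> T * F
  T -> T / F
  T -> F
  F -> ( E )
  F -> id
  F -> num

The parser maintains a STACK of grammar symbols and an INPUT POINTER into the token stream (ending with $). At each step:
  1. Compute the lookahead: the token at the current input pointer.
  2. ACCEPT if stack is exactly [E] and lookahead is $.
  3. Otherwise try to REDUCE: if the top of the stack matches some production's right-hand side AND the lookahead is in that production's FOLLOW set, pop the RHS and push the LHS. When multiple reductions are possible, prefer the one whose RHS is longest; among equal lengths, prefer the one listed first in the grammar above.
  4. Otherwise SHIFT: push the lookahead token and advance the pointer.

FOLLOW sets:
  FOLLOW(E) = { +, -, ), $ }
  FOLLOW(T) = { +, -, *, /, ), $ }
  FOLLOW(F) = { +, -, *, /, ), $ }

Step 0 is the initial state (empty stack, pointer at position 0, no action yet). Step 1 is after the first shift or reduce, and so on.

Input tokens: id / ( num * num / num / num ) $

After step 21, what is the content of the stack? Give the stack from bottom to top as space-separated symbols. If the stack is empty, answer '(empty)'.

Answer: T / ( E

Derivation:
Step 1: shift id. Stack=[id] ptr=1 lookahead=/ remaining=[/ ( num * num / num / num ) $]
Step 2: reduce F->id. Stack=[F] ptr=1 lookahead=/ remaining=[/ ( num * num / num / num ) $]
Step 3: reduce T->F. Stack=[T] ptr=1 lookahead=/ remaining=[/ ( num * num / num / num ) $]
Step 4: shift /. Stack=[T /] ptr=2 lookahead=( remaining=[( num * num / num / num ) $]
Step 5: shift (. Stack=[T / (] ptr=3 lookahead=num remaining=[num * num / num / num ) $]
Step 6: shift num. Stack=[T / ( num] ptr=4 lookahead=* remaining=[* num / num / num ) $]
Step 7: reduce F->num. Stack=[T / ( F] ptr=4 lookahead=* remaining=[* num / num / num ) $]
Step 8: reduce T->F. Stack=[T / ( T] ptr=4 lookahead=* remaining=[* num / num / num ) $]
Step 9: shift *. Stack=[T / ( T *] ptr=5 lookahead=num remaining=[num / num / num ) $]
Step 10: shift num. Stack=[T / ( T * num] ptr=6 lookahead=/ remaining=[/ num / num ) $]
Step 11: reduce F->num. Stack=[T / ( T * F] ptr=6 lookahead=/ remaining=[/ num / num ) $]
Step 12: reduce T->T * F. Stack=[T / ( T] ptr=6 lookahead=/ remaining=[/ num / num ) $]
Step 13: shift /. Stack=[T / ( T /] ptr=7 lookahead=num remaining=[num / num ) $]
Step 14: shift num. Stack=[T / ( T / num] ptr=8 lookahead=/ remaining=[/ num ) $]
Step 15: reduce F->num. Stack=[T / ( T / F] ptr=8 lookahead=/ remaining=[/ num ) $]
Step 16: reduce T->T / F. Stack=[T / ( T] ptr=8 lookahead=/ remaining=[/ num ) $]
Step 17: shift /. Stack=[T / ( T /] ptr=9 lookahead=num remaining=[num ) $]
Step 18: shift num. Stack=[T / ( T / num] ptr=10 lookahead=) remaining=[) $]
Step 19: reduce F->num. Stack=[T / ( T / F] ptr=10 lookahead=) remaining=[) $]
Step 20: reduce T->T / F. Stack=[T / ( T] ptr=10 lookahead=) remaining=[) $]
Step 21: reduce E->T. Stack=[T / ( E] ptr=10 lookahead=) remaining=[) $]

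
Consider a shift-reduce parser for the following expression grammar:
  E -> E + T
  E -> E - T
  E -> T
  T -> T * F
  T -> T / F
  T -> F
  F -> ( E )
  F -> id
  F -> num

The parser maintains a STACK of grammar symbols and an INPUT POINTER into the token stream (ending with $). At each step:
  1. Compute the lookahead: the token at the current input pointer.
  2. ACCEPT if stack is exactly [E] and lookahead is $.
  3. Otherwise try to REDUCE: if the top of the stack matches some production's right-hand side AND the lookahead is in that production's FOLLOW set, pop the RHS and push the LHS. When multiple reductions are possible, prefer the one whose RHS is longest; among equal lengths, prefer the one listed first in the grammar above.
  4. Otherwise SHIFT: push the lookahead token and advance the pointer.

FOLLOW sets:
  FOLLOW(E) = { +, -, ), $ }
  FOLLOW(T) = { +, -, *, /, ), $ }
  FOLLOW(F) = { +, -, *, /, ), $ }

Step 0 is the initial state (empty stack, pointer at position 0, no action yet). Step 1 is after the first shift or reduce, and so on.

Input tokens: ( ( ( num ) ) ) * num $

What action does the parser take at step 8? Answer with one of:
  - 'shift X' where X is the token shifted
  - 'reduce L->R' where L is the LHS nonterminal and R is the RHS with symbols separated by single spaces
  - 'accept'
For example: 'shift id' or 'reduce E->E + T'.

Answer: shift )

Derivation:
Step 1: shift (. Stack=[(] ptr=1 lookahead=( remaining=[( ( num ) ) ) * num $]
Step 2: shift (. Stack=[( (] ptr=2 lookahead=( remaining=[( num ) ) ) * num $]
Step 3: shift (. Stack=[( ( (] ptr=3 lookahead=num remaining=[num ) ) ) * num $]
Step 4: shift num. Stack=[( ( ( num] ptr=4 lookahead=) remaining=[) ) ) * num $]
Step 5: reduce F->num. Stack=[( ( ( F] ptr=4 lookahead=) remaining=[) ) ) * num $]
Step 6: reduce T->F. Stack=[( ( ( T] ptr=4 lookahead=) remaining=[) ) ) * num $]
Step 7: reduce E->T. Stack=[( ( ( E] ptr=4 lookahead=) remaining=[) ) ) * num $]
Step 8: shift ). Stack=[( ( ( E )] ptr=5 lookahead=) remaining=[) ) * num $]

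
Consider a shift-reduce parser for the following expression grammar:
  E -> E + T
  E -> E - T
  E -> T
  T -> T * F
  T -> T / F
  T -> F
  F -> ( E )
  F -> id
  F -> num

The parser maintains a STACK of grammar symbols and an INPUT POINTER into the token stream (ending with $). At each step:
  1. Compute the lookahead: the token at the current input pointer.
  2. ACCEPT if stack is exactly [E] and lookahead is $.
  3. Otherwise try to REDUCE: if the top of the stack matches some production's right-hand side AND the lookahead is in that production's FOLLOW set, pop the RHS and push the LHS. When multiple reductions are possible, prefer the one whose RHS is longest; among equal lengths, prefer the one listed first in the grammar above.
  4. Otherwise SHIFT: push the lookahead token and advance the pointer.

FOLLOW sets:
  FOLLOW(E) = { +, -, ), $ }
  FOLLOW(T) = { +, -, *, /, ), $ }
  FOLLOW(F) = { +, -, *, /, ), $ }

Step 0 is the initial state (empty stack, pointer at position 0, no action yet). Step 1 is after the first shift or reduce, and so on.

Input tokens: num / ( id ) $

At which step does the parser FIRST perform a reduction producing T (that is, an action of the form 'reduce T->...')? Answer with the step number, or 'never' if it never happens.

Answer: 3

Derivation:
Step 1: shift num. Stack=[num] ptr=1 lookahead=/ remaining=[/ ( id ) $]
Step 2: reduce F->num. Stack=[F] ptr=1 lookahead=/ remaining=[/ ( id ) $]
Step 3: reduce T->F. Stack=[T] ptr=1 lookahead=/ remaining=[/ ( id ) $]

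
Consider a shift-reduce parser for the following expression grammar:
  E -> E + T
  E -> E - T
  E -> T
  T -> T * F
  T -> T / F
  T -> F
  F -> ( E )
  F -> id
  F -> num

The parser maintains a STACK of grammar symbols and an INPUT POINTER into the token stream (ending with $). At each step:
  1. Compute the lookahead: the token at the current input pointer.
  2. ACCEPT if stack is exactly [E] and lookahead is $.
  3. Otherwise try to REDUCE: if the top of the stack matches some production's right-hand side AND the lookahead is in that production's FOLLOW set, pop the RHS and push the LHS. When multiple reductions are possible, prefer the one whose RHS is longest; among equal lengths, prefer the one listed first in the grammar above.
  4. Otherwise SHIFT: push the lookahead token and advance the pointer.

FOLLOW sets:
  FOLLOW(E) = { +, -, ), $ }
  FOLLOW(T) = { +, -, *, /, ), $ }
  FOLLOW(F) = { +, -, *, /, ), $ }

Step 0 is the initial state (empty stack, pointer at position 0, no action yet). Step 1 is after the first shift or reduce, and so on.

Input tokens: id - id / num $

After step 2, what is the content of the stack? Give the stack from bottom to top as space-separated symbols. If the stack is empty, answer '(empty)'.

Answer: F

Derivation:
Step 1: shift id. Stack=[id] ptr=1 lookahead=- remaining=[- id / num $]
Step 2: reduce F->id. Stack=[F] ptr=1 lookahead=- remaining=[- id / num $]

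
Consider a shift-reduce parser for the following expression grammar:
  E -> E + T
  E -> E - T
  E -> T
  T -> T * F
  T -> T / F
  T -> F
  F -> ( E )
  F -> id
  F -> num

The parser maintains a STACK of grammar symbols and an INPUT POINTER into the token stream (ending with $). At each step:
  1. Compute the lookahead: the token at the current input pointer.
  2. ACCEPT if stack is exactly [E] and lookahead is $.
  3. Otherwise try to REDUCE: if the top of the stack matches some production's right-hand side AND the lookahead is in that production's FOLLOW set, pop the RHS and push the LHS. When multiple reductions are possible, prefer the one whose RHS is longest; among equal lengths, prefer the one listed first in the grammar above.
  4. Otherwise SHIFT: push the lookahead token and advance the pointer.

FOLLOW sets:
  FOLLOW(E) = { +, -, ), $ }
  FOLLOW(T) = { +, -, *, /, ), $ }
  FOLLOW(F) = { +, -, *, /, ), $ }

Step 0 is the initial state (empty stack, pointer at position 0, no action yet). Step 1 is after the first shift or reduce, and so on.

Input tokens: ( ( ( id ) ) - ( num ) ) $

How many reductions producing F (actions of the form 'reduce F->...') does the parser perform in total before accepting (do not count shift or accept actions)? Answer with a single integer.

Answer: 6

Derivation:
Step 1: shift (. Stack=[(] ptr=1 lookahead=( remaining=[( ( id ) ) - ( num ) ) $]
Step 2: shift (. Stack=[( (] ptr=2 lookahead=( remaining=[( id ) ) - ( num ) ) $]
Step 3: shift (. Stack=[( ( (] ptr=3 lookahead=id remaining=[id ) ) - ( num ) ) $]
Step 4: shift id. Stack=[( ( ( id] ptr=4 lookahead=) remaining=[) ) - ( num ) ) $]
Step 5: reduce F->id. Stack=[( ( ( F] ptr=4 lookahead=) remaining=[) ) - ( num ) ) $]
Step 6: reduce T->F. Stack=[( ( ( T] ptr=4 lookahead=) remaining=[) ) - ( num ) ) $]
Step 7: reduce E->T. Stack=[( ( ( E] ptr=4 lookahead=) remaining=[) ) - ( num ) ) $]
Step 8: shift ). Stack=[( ( ( E )] ptr=5 lookahead=) remaining=[) - ( num ) ) $]
Step 9: reduce F->( E ). Stack=[( ( F] ptr=5 lookahead=) remaining=[) - ( num ) ) $]
Step 10: reduce T->F. Stack=[( ( T] ptr=5 lookahead=) remaining=[) - ( num ) ) $]
Step 11: reduce E->T. Stack=[( ( E] ptr=5 lookahead=) remaining=[) - ( num ) ) $]
Step 12: shift ). Stack=[( ( E )] ptr=6 lookahead=- remaining=[- ( num ) ) $]
Step 13: reduce F->( E ). Stack=[( F] ptr=6 lookahead=- remaining=[- ( num ) ) $]
Step 14: reduce T->F. Stack=[( T] ptr=6 lookahead=- remaining=[- ( num ) ) $]
Step 15: reduce E->T. Stack=[( E] ptr=6 lookahead=- remaining=[- ( num ) ) $]
Step 16: shift -. Stack=[( E -] ptr=7 lookahead=( remaining=[( num ) ) $]
Step 17: shift (. Stack=[( E - (] ptr=8 lookahead=num remaining=[num ) ) $]
Step 18: shift num. Stack=[( E - ( num] ptr=9 lookahead=) remaining=[) ) $]
Step 19: reduce F->num. Stack=[( E - ( F] ptr=9 lookahead=) remaining=[) ) $]
Step 20: reduce T->F. Stack=[( E - ( T] ptr=9 lookahead=) remaining=[) ) $]
Step 21: reduce E->T. Stack=[( E - ( E] ptr=9 lookahead=) remaining=[) ) $]
Step 22: shift ). Stack=[( E - ( E )] ptr=10 lookahead=) remaining=[) $]
Step 23: reduce F->( E ). Stack=[( E - F] ptr=10 lookahead=) remaining=[) $]
Step 24: reduce T->F. Stack=[( E - T] ptr=10 lookahead=) remaining=[) $]
Step 25: reduce E->E - T. Stack=[( E] ptr=10 lookahead=) remaining=[) $]
Step 26: shift ). Stack=[( E )] ptr=11 lookahead=$ remaining=[$]
Step 27: reduce F->( E ). Stack=[F] ptr=11 lookahead=$ remaining=[$]
Step 28: reduce T->F. Stack=[T] ptr=11 lookahead=$ remaining=[$]
Step 29: reduce E->T. Stack=[E] ptr=11 lookahead=$ remaining=[$]
Step 30: accept. Stack=[E] ptr=11 lookahead=$ remaining=[$]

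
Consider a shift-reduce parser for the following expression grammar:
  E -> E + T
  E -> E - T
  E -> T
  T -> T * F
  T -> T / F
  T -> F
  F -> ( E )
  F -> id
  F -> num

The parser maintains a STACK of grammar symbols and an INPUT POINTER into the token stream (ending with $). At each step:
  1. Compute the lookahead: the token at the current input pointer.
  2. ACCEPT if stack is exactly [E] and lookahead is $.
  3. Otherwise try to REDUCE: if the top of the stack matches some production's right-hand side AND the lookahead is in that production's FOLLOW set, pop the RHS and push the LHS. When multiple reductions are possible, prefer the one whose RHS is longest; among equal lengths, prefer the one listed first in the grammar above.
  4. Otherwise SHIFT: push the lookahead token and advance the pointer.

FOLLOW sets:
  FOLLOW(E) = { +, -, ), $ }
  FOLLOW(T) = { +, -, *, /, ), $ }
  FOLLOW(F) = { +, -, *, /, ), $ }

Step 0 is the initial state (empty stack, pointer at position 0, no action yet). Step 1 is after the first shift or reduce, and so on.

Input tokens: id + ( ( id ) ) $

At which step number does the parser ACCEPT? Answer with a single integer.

Step 1: shift id. Stack=[id] ptr=1 lookahead=+ remaining=[+ ( ( id ) ) $]
Step 2: reduce F->id. Stack=[F] ptr=1 lookahead=+ remaining=[+ ( ( id ) ) $]
Step 3: reduce T->F. Stack=[T] ptr=1 lookahead=+ remaining=[+ ( ( id ) ) $]
Step 4: reduce E->T. Stack=[E] ptr=1 lookahead=+ remaining=[+ ( ( id ) ) $]
Step 5: shift +. Stack=[E +] ptr=2 lookahead=( remaining=[( ( id ) ) $]
Step 6: shift (. Stack=[E + (] ptr=3 lookahead=( remaining=[( id ) ) $]
Step 7: shift (. Stack=[E + ( (] ptr=4 lookahead=id remaining=[id ) ) $]
Step 8: shift id. Stack=[E + ( ( id] ptr=5 lookahead=) remaining=[) ) $]
Step 9: reduce F->id. Stack=[E + ( ( F] ptr=5 lookahead=) remaining=[) ) $]
Step 10: reduce T->F. Stack=[E + ( ( T] ptr=5 lookahead=) remaining=[) ) $]
Step 11: reduce E->T. Stack=[E + ( ( E] ptr=5 lookahead=) remaining=[) ) $]
Step 12: shift ). Stack=[E + ( ( E )] ptr=6 lookahead=) remaining=[) $]
Step 13: reduce F->( E ). Stack=[E + ( F] ptr=6 lookahead=) remaining=[) $]
Step 14: reduce T->F. Stack=[E + ( T] ptr=6 lookahead=) remaining=[) $]
Step 15: reduce E->T. Stack=[E + ( E] ptr=6 lookahead=) remaining=[) $]
Step 16: shift ). Stack=[E + ( E )] ptr=7 lookahead=$ remaining=[$]
Step 17: reduce F->( E ). Stack=[E + F] ptr=7 lookahead=$ remaining=[$]
Step 18: reduce T->F. Stack=[E + T] ptr=7 lookahead=$ remaining=[$]
Step 19: reduce E->E + T. Stack=[E] ptr=7 lookahead=$ remaining=[$]
Step 20: accept. Stack=[E] ptr=7 lookahead=$ remaining=[$]

Answer: 20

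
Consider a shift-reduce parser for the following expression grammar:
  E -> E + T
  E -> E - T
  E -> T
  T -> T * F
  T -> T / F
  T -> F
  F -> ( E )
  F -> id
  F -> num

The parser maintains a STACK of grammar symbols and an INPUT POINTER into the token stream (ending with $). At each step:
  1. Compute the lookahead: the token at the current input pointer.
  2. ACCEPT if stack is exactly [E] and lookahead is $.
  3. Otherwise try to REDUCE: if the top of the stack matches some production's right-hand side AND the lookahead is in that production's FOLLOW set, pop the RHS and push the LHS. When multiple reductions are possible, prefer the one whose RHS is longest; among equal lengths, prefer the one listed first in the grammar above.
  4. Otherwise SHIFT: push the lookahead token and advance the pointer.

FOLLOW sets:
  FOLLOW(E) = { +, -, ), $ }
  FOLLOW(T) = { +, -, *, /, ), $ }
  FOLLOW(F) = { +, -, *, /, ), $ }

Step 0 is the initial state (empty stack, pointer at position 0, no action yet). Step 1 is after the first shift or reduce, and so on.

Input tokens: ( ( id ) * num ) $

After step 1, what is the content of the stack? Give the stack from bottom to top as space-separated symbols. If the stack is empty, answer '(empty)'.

Step 1: shift (. Stack=[(] ptr=1 lookahead=( remaining=[( id ) * num ) $]

Answer: (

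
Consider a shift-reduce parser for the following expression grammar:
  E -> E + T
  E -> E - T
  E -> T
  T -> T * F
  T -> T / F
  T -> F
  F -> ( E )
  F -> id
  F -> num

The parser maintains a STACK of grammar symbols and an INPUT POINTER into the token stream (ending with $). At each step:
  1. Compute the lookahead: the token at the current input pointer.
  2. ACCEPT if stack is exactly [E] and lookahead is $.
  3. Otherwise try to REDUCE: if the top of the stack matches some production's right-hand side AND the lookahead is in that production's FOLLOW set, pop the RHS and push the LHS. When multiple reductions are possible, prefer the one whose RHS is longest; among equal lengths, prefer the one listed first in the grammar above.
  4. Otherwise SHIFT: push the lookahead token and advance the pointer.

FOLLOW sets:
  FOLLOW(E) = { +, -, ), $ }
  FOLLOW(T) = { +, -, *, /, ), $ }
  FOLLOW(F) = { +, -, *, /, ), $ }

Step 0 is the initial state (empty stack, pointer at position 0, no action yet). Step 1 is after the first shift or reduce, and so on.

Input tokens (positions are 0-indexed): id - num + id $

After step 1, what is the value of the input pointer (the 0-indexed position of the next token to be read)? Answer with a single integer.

Step 1: shift id. Stack=[id] ptr=1 lookahead=- remaining=[- num + id $]

Answer: 1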